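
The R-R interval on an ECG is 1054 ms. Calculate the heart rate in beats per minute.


HR = 60 / RR_interval(s)
RR = 1054 ms = 1.054 s
HR = 60 / 1.054 = 56.93 bpm


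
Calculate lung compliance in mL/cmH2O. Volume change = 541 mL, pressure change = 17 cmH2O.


C = dV / dP
C = 541 / 17
C = 31.82 mL/cmH2O


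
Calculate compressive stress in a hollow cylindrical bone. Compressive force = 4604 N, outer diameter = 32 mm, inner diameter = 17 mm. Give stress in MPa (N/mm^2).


A = pi*(r_o^2 - r_i^2)
r_o = 16 mm, r_i = 8.5 mm
A = 577.268 mm^2
sigma = F/A = 4604 / 577.268
sigma = 7.975 MPa


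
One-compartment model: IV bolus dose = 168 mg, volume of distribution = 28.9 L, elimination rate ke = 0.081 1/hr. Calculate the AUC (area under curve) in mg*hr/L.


C0 = Dose/Vd = 168/28.9 = 5.81315 mg/L
AUC = C0/ke = 5.81315/0.081
AUC = 71.77 mg*hr/L


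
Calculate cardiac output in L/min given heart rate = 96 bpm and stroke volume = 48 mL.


CO = HR * SV
CO = 96 * 48 / 1000
CO = 4.608 L/min


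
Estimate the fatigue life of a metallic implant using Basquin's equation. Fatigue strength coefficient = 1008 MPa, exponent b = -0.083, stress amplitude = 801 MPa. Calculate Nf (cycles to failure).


sigma_a = sigma_f' * (2Nf)^b
2Nf = (sigma_a/sigma_f')^(1/b)
2Nf = (801/1008)^(1/-0.083)
2Nf = 15.949504
Nf = 7.975


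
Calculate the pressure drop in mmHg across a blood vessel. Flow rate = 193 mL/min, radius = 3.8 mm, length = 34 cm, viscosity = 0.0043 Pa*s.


dP = 8*mu*L*Q / (pi*r^4)
Q = 193 mL/min = 3.21667e-06 m^3/s
dP = 57.4327 Pa = 57.4327 / 133.322 mmHg = 0.4308 mmHg


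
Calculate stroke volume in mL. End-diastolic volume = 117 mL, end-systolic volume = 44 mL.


SV = EDV - ESV
SV = 117 - 44
SV = 73 mL


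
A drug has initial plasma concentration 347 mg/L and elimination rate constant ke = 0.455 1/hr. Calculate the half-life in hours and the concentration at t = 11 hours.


t_half = ln(2) / ke = 0.693147 / 0.455 = 1.523 hr
C(t) = C0 * exp(-ke*t) = 347 * exp(-0.455*11)
C(11) = 2.326 mg/L


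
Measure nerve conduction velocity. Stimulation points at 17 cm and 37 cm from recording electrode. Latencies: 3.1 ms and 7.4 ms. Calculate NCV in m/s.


Distance = (37 - 17) / 100 = 0.2 m
dt = (7.4 - 3.1) / 1000 = 0.0043 s
NCV = dist / dt = 46.51 m/s


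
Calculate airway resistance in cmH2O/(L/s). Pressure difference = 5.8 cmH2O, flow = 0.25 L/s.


R = dP / flow
R = 5.8 / 0.25
R = 23.2 cmH2O/(L/s)


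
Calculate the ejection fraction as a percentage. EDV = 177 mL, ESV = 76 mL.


SV = EDV - ESV = 177 - 76 = 101 mL
EF = SV/EDV * 100 = 101/177 * 100
EF = 57.06%


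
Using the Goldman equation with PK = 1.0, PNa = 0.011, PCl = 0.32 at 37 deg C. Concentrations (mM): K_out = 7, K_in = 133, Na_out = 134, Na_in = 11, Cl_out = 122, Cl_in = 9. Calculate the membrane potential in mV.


Vm = (RT/F)*ln((PK*Ko + PNa*Nao + PCl*Cli)/(PK*Ki + PNa*Nai + PCl*Clo))
Numer = 11.354, Denom = 172.161
Vm = -72.66 mV


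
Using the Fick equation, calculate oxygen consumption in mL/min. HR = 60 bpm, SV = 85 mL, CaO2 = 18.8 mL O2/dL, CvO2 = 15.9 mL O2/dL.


CO = HR*SV = 60*85/1000 = 5.1 L/min
a-v O2 diff = 18.8 - 15.9 = 2.9 mL/dL
VO2 = CO * (CaO2-CvO2) * 10 dL/L
VO2 = 5.1 * 2.9 * 10
VO2 = 147.9 mL/min


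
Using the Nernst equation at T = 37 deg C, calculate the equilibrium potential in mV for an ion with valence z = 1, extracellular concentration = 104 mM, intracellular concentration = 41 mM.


E = (RT/(zF)) * ln(C_out/C_in)
T = 37 + 273.15 = 310.15 K
E = (8.314 * 310.15 / (1 * 96485)) * ln(104/41)
E = 24.88 mV


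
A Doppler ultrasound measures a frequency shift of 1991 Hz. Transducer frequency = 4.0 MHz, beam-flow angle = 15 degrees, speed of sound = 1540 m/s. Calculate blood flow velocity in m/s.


v = fd * c / (2 * f0 * cos(theta))
v = 1991 * 1540 / (2 * 4.0000e+06 * cos(15))
v = 0.3968 m/s


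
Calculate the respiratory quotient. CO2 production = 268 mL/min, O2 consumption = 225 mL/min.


RQ = VCO2 / VO2
RQ = 268 / 225
RQ = 1.191


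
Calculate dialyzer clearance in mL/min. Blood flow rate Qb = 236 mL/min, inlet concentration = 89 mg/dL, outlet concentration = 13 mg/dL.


K = Qb * (Cb_in - Cb_out) / Cb_in
K = 236 * (89 - 13) / 89
K = 201.5 mL/min


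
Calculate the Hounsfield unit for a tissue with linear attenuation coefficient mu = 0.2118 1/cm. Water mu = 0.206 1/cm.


HU = ((mu_tissue - mu_water) / mu_water) * 1000
HU = ((0.2118 - 0.206) / 0.206) * 1000
HU = 28.16


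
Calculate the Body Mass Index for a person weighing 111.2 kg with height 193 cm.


BMI = weight / height^2
height = 193 cm = 1.93 m
BMI = 111.2 / 1.93^2
BMI = 29.85 kg/m^2


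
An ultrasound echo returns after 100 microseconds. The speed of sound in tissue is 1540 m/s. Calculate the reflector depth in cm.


depth = c * t / 2
t = 100 us = 1.0000e-04 s
depth = 1540 * 1.0000e-04 / 2
depth = 0.077 m = 7.7 cm


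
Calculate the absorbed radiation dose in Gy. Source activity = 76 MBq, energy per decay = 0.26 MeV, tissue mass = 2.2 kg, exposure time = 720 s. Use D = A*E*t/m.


A = 76 MBq = 7.6000e+07 Bq
E = 0.26 MeV = 4.1652e-14 J
D = A*E*t/m = 7.6000e+07*4.1652e-14*720/2.2
D = 0.001036 Gy


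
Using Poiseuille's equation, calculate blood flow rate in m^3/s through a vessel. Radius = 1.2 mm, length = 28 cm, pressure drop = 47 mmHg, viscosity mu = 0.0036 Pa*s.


Q = pi*r^4*dP / (8*mu*L)
r = 0.0012 m, L = 0.28 m
dP = 47 mmHg = 6266.134 Pa
Q = 5.0620e-06 m^3/s


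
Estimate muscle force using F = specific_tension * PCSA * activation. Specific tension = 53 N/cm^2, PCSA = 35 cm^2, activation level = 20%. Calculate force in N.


F = sigma * PCSA * activation
F = 53 * 35 * 0.2
F = 371 N


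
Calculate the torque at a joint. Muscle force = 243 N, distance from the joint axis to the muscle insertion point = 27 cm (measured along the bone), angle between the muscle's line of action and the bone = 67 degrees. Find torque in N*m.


Torque = F * d * sin(theta)   (moment arm = d*sin(theta))
d = 27 cm = 0.27 m
Torque = 243 * 0.27 * sin(67)
Torque = 60.39 N*m


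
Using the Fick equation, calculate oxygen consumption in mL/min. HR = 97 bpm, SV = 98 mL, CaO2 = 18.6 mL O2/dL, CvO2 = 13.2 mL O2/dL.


CO = HR*SV = 97*98/1000 = 9.506 L/min
a-v O2 diff = 18.6 - 13.2 = 5.4 mL/dL
VO2 = CO * (CaO2-CvO2) * 10 dL/L
VO2 = 9.506 * 5.4 * 10
VO2 = 513.3 mL/min


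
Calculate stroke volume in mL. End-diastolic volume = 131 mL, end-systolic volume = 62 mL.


SV = EDV - ESV
SV = 131 - 62
SV = 69 mL


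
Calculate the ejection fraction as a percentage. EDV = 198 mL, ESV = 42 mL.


SV = EDV - ESV = 198 - 42 = 156 mL
EF = SV/EDV * 100 = 156/198 * 100
EF = 78.79%


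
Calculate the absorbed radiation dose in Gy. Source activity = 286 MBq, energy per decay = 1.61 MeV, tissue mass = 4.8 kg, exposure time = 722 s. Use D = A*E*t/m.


A = 286 MBq = 2.8600e+08 Bq
E = 1.61 MeV = 2.57922e-13 J
D = A*E*t/m = 2.8600e+08*2.57922e-13*722/4.8
D = 0.0111 Gy


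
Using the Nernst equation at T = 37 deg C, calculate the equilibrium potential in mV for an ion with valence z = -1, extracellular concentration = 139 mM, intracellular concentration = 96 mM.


E = (RT/(zF)) * ln(C_out/C_in)
T = 37 + 273.15 = 310.15 K
E = (8.314 * 310.15 / (-1 * 96485)) * ln(139/96)
E = -9.892 mV


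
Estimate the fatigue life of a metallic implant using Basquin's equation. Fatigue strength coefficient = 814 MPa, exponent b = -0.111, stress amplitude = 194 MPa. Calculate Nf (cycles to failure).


sigma_a = sigma_f' * (2Nf)^b
2Nf = (sigma_a/sigma_f')^(1/b)
2Nf = (194/814)^(1/-0.111)
2Nf = 408333.57
Nf = 2.042e+05


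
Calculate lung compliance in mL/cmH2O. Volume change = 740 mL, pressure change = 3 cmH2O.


C = dV / dP
C = 740 / 3
C = 246.7 mL/cmH2O


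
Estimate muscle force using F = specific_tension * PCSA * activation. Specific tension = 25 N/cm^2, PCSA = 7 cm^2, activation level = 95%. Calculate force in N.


F = sigma * PCSA * activation
F = 25 * 7 * 0.95
F = 166.2 N


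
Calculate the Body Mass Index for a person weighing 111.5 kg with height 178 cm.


BMI = weight / height^2
height = 178 cm = 1.78 m
BMI = 111.5 / 1.78^2
BMI = 35.19 kg/m^2


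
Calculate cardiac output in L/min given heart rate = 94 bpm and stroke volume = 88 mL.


CO = HR * SV
CO = 94 * 88 / 1000
CO = 8.272 L/min


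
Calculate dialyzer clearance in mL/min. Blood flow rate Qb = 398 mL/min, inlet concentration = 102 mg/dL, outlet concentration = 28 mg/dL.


K = Qb * (Cb_in - Cb_out) / Cb_in
K = 398 * (102 - 28) / 102
K = 288.7 mL/min


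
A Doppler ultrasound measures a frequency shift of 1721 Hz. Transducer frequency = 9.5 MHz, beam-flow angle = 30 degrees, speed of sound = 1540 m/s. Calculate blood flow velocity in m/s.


v = fd * c / (2 * f0 * cos(theta))
v = 1721 * 1540 / (2 * 9.5000e+06 * cos(30))
v = 0.1611 m/s


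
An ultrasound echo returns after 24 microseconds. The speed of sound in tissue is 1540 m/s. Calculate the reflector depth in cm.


depth = c * t / 2
t = 24 us = 2.4000e-05 s
depth = 1540 * 2.4000e-05 / 2
depth = 0.01848 m = 1.848 cm


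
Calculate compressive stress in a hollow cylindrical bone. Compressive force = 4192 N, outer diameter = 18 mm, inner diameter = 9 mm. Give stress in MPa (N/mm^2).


A = pi*(r_o^2 - r_i^2)
r_o = 9 mm, r_i = 4.5 mm
A = 190.852 mm^2
sigma = F/A = 4192 / 190.852
sigma = 21.96 MPa


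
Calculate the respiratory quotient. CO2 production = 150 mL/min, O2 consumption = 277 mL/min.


RQ = VCO2 / VO2
RQ = 150 / 277
RQ = 0.5415


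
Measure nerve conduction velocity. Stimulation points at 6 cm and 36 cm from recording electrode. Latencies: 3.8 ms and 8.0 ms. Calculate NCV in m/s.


Distance = (36 - 6) / 100 = 0.3 m
dt = (8.0 - 3.8) / 1000 = 0.0042 s
NCV = dist / dt = 71.43 m/s


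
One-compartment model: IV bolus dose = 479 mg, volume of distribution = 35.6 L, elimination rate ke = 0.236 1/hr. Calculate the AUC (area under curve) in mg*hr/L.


C0 = Dose/Vd = 479/35.6 = 13.4551 mg/L
AUC = C0/ke = 13.4551/0.236
AUC = 57.01 mg*hr/L


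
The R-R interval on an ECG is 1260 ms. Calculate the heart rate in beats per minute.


HR = 60 / RR_interval(s)
RR = 1260 ms = 1.26 s
HR = 60 / 1.26 = 47.62 bpm


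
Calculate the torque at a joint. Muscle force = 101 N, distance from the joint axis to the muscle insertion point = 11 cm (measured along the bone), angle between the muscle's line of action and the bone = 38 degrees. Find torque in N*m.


Torque = F * d * sin(theta)   (moment arm = d*sin(theta))
d = 11 cm = 0.11 m
Torque = 101 * 0.11 * sin(38)
Torque = 6.84 N*m


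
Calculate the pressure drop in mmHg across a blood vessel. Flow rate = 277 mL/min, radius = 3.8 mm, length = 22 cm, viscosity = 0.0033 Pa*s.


dP = 8*mu*L*Q / (pi*r^4)
Q = 277 mL/min = 4.61667e-06 m^3/s
dP = 40.9328 Pa = 40.9328 / 133.322 mmHg = 0.307 mmHg


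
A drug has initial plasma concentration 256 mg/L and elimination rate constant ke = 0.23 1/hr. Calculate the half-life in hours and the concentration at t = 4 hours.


t_half = ln(2) / ke = 0.693147 / 0.23 = 3.014 hr
C(t) = C0 * exp(-ke*t) = 256 * exp(-0.23*4)
C(4) = 102 mg/L


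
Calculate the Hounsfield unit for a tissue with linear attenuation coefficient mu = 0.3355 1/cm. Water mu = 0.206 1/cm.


HU = ((mu_tissue - mu_water) / mu_water) * 1000
HU = ((0.3355 - 0.206) / 0.206) * 1000
HU = 628.6


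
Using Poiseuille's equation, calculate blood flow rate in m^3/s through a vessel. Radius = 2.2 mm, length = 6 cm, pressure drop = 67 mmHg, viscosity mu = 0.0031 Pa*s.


Q = pi*r^4*dP / (8*mu*L)
r = 0.0022 m, L = 0.06 m
dP = 67 mmHg = 8932.574 Pa
Q = 4.4179e-04 m^3/s


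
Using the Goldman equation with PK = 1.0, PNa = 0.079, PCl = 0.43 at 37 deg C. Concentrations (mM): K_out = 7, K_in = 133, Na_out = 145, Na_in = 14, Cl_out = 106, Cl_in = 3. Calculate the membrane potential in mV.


Vm = (RT/F)*ln((PK*Ko + PNa*Nao + PCl*Cli)/(PK*Ki + PNa*Nai + PCl*Clo))
Numer = 19.745, Denom = 179.686
Vm = -59.02 mV


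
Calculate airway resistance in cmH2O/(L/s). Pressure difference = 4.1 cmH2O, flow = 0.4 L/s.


R = dP / flow
R = 4.1 / 0.4
R = 10.25 cmH2O/(L/s)


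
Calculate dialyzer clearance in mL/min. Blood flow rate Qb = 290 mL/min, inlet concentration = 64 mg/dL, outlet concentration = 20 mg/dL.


K = Qb * (Cb_in - Cb_out) / Cb_in
K = 290 * (64 - 20) / 64
K = 199.4 mL/min


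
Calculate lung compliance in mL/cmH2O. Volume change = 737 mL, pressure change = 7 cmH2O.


C = dV / dP
C = 737 / 7
C = 105.3 mL/cmH2O


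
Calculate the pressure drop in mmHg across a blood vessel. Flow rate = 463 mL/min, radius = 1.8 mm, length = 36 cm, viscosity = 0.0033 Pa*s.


dP = 8*mu*L*Q / (pi*r^4)
Q = 463 mL/min = 7.71667e-06 m^3/s
dP = 2223.8 Pa = 2223.8 / 133.322 mmHg = 16.68 mmHg


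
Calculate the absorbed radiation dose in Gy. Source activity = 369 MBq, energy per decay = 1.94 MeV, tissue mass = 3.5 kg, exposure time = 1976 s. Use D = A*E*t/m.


A = 369 MBq = 3.6900e+08 Bq
E = 1.94 MeV = 3.10788e-13 J
D = A*E*t/m = 3.6900e+08*3.10788e-13*1976/3.5
D = 0.06475 Gy


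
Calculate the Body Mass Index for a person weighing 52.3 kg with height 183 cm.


BMI = weight / height^2
height = 183 cm = 1.83 m
BMI = 52.3 / 1.83^2
BMI = 15.62 kg/m^2


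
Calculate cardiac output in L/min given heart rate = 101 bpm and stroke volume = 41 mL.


CO = HR * SV
CO = 101 * 41 / 1000
CO = 4.141 L/min


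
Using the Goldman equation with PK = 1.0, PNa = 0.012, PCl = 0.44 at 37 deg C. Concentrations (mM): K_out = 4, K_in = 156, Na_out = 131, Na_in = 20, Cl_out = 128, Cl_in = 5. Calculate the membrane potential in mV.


Vm = (RT/F)*ln((PK*Ko + PNa*Nao + PCl*Cli)/(PK*Ki + PNa*Nai + PCl*Clo))
Numer = 7.772, Denom = 212.56
Vm = -88.43 mV


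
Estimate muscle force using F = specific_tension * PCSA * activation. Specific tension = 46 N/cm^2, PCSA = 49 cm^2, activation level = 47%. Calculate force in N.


F = sigma * PCSA * activation
F = 46 * 49 * 0.47
F = 1059 N


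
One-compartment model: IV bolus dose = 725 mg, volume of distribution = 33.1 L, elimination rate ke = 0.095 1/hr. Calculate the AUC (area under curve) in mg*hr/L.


C0 = Dose/Vd = 725/33.1 = 21.9033 mg/L
AUC = C0/ke = 21.9033/0.095
AUC = 230.6 mg*hr/L


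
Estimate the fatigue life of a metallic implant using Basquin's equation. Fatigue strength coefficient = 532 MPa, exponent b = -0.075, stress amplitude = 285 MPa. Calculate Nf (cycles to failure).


sigma_a = sigma_f' * (2Nf)^b
2Nf = (sigma_a/sigma_f')^(1/b)
2Nf = (285/532)^(1/-0.075)
2Nf = 4113.6149
Nf = 2057


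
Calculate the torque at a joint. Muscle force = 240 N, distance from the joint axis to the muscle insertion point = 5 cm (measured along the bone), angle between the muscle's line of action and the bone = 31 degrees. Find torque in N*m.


Torque = F * d * sin(theta)   (moment arm = d*sin(theta))
d = 5 cm = 0.05 m
Torque = 240 * 0.05 * sin(31)
Torque = 6.18 N*m


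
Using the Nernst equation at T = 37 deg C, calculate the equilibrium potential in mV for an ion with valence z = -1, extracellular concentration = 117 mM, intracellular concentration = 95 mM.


E = (RT/(zF)) * ln(C_out/C_in)
T = 37 + 273.15 = 310.15 K
E = (8.314 * 310.15 / (-1 * 96485)) * ln(117/95)
E = -5.567 mV


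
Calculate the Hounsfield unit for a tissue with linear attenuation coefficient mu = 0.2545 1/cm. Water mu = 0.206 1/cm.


HU = ((mu_tissue - mu_water) / mu_water) * 1000
HU = ((0.2545 - 0.206) / 0.206) * 1000
HU = 235.4


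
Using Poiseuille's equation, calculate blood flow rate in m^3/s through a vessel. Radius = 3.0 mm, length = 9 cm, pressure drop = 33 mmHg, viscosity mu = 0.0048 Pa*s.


Q = pi*r^4*dP / (8*mu*L)
r = 0.003 m, L = 0.09 m
dP = 33 mmHg = 4399.626 Pa
Q = 3.2395e-04 m^3/s


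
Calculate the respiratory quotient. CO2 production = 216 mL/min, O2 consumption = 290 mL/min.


RQ = VCO2 / VO2
RQ = 216 / 290
RQ = 0.7448


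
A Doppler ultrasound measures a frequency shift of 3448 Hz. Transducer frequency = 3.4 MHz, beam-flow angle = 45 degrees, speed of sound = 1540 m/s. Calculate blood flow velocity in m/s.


v = fd * c / (2 * f0 * cos(theta))
v = 3448 * 1540 / (2 * 3.4000e+06 * cos(45))
v = 1.104 m/s


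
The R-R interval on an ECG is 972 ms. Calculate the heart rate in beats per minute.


HR = 60 / RR_interval(s)
RR = 972 ms = 0.972 s
HR = 60 / 0.972 = 61.73 bpm


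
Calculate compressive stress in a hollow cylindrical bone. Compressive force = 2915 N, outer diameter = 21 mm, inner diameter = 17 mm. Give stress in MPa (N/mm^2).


A = pi*(r_o^2 - r_i^2)
r_o = 10.5 mm, r_i = 8.5 mm
A = 119.381 mm^2
sigma = F/A = 2915 / 119.381
sigma = 24.42 MPa


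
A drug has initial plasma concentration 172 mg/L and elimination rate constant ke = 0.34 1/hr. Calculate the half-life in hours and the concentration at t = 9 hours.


t_half = ln(2) / ke = 0.693147 / 0.34 = 2.039 hr
C(t) = C0 * exp(-ke*t) = 172 * exp(-0.34*9)
C(9) = 8.065 mg/L


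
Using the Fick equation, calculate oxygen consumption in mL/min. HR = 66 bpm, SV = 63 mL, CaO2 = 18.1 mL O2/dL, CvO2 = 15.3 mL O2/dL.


CO = HR*SV = 66*63/1000 = 4.158 L/min
a-v O2 diff = 18.1 - 15.3 = 2.8 mL/dL
VO2 = CO * (CaO2-CvO2) * 10 dL/L
VO2 = 4.158 * 2.8 * 10
VO2 = 116.4 mL/min


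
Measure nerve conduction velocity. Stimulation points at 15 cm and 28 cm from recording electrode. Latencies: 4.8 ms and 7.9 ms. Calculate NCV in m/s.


Distance = (28 - 15) / 100 = 0.13 m
dt = (7.9 - 4.8) / 1000 = 0.0031 s
NCV = dist / dt = 41.94 m/s


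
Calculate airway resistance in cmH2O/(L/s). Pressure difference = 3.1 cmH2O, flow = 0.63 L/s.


R = dP / flow
R = 3.1 / 0.63
R = 4.921 cmH2O/(L/s)


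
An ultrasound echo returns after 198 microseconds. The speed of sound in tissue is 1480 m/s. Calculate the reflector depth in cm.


depth = c * t / 2
t = 198 us = 1.9800e-04 s
depth = 1480 * 1.9800e-04 / 2
depth = 0.14652 m = 14.652 cm


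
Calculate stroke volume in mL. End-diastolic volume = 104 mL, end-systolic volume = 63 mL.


SV = EDV - ESV
SV = 104 - 63
SV = 41 mL


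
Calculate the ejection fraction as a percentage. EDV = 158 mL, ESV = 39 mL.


SV = EDV - ESV = 158 - 39 = 119 mL
EF = SV/EDV * 100 = 119/158 * 100
EF = 75.32%


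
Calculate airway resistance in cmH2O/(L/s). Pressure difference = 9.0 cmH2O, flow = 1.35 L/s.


R = dP / flow
R = 9.0 / 1.35
R = 6.667 cmH2O/(L/s)


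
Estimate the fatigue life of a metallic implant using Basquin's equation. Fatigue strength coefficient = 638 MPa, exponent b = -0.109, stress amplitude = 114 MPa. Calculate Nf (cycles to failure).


sigma_a = sigma_f' * (2Nf)^b
2Nf = (sigma_a/sigma_f')^(1/b)
2Nf = (114/638)^(1/-0.109)
2Nf = 7271317.3
Nf = 3.6357e+06


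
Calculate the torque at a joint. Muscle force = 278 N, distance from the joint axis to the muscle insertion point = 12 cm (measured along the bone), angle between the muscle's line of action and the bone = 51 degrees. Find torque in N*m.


Torque = F * d * sin(theta)   (moment arm = d*sin(theta))
d = 12 cm = 0.12 m
Torque = 278 * 0.12 * sin(51)
Torque = 25.93 N*m


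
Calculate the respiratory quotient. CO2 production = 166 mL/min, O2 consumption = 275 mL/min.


RQ = VCO2 / VO2
RQ = 166 / 275
RQ = 0.6036


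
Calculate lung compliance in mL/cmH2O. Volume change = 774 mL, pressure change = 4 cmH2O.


C = dV / dP
C = 774 / 4
C = 193.5 mL/cmH2O


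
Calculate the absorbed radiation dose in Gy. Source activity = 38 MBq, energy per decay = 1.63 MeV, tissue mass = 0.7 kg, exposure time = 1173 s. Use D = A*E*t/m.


A = 38 MBq = 3.8000e+07 Bq
E = 1.63 MeV = 2.61126e-13 J
D = A*E*t/m = 3.8000e+07*2.61126e-13*1173/0.7
D = 0.01663 Gy


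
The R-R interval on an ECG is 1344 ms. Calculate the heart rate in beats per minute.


HR = 60 / RR_interval(s)
RR = 1344 ms = 1.344 s
HR = 60 / 1.344 = 44.64 bpm


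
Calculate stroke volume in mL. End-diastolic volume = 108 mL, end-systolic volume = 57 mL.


SV = EDV - ESV
SV = 108 - 57
SV = 51 mL


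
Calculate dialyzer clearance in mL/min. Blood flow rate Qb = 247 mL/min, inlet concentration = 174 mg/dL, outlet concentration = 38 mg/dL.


K = Qb * (Cb_in - Cb_out) / Cb_in
K = 247 * (174 - 38) / 174
K = 193.1 mL/min


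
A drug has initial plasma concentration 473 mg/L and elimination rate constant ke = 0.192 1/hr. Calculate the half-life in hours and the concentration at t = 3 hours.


t_half = ln(2) / ke = 0.693147 / 0.192 = 3.61 hr
C(t) = C0 * exp(-ke*t) = 473 * exp(-0.192*3)
C(3) = 265.9 mg/L


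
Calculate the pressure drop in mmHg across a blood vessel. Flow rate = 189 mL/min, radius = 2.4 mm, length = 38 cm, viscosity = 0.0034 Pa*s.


dP = 8*mu*L*Q / (pi*r^4)
Q = 189 mL/min = 3.15e-06 m^3/s
dP = 312.369 Pa = 312.369 / 133.322 mmHg = 2.343 mmHg


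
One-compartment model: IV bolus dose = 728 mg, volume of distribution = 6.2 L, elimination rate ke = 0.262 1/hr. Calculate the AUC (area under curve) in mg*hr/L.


C0 = Dose/Vd = 728/6.2 = 117.419 mg/L
AUC = C0/ke = 117.419/0.262
AUC = 448.2 mg*hr/L


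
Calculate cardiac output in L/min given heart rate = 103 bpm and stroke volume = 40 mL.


CO = HR * SV
CO = 103 * 40 / 1000
CO = 4.12 L/min


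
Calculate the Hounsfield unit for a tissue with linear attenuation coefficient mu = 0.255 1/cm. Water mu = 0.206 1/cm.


HU = ((mu_tissue - mu_water) / mu_water) * 1000
HU = ((0.255 - 0.206) / 0.206) * 1000
HU = 237.9


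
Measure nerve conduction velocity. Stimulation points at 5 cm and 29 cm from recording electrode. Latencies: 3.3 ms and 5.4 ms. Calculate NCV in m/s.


Distance = (29 - 5) / 100 = 0.24 m
dt = (5.4 - 3.3) / 1000 = 0.0021 s
NCV = dist / dt = 114.3 m/s


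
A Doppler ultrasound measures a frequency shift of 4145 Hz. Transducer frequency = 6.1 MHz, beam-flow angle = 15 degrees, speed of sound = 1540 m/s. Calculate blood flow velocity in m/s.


v = fd * c / (2 * f0 * cos(theta))
v = 4145 * 1540 / (2 * 6.1000e+06 * cos(15))
v = 0.5417 m/s


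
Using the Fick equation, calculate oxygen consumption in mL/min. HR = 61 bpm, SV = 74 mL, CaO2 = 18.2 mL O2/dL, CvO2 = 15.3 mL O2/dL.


CO = HR*SV = 61*74/1000 = 4.514 L/min
a-v O2 diff = 18.2 - 15.3 = 2.9 mL/dL
VO2 = CO * (CaO2-CvO2) * 10 dL/L
VO2 = 4.514 * 2.9 * 10
VO2 = 130.9 mL/min


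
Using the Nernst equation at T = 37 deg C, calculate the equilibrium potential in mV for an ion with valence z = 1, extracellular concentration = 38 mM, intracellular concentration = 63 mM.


E = (RT/(zF)) * ln(C_out/C_in)
T = 37 + 273.15 = 310.15 K
E = (8.314 * 310.15 / (1 * 96485)) * ln(38/63)
E = -13.51 mV


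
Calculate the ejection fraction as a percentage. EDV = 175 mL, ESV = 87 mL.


SV = EDV - ESV = 175 - 87 = 88 mL
EF = SV/EDV * 100 = 88/175 * 100
EF = 50.29%


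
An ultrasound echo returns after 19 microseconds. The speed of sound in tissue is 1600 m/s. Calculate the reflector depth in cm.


depth = c * t / 2
t = 19 us = 1.9000e-05 s
depth = 1600 * 1.9000e-05 / 2
depth = 0.0152 m = 1.52 cm


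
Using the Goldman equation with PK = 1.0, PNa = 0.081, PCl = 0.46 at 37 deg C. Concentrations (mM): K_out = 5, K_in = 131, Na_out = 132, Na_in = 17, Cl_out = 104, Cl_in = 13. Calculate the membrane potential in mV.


Vm = (RT/F)*ln((PK*Ko + PNa*Nao + PCl*Cli)/(PK*Ki + PNa*Nai + PCl*Clo))
Numer = 21.672, Denom = 180.217
Vm = -56.61 mV


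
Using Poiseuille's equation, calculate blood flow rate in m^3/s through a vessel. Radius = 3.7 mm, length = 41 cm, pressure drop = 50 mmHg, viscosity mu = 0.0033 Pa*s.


Q = pi*r^4*dP / (8*mu*L)
r = 0.0037 m, L = 0.41 m
dP = 50 mmHg = 6666.1 Pa
Q = 3.6261e-04 m^3/s


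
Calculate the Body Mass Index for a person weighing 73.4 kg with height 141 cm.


BMI = weight / height^2
height = 141 cm = 1.41 m
BMI = 73.4 / 1.41^2
BMI = 36.92 kg/m^2


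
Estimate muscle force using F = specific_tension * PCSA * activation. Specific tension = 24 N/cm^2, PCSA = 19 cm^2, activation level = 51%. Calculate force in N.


F = sigma * PCSA * activation
F = 24 * 19 * 0.51
F = 232.6 N


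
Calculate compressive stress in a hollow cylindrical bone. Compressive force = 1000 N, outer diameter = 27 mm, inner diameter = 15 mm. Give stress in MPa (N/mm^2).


A = pi*(r_o^2 - r_i^2)
r_o = 13.5 mm, r_i = 7.5 mm
A = 395.841 mm^2
sigma = F/A = 1000 / 395.841
sigma = 2.526 MPa


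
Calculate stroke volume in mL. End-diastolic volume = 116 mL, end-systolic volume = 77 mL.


SV = EDV - ESV
SV = 116 - 77
SV = 39 mL


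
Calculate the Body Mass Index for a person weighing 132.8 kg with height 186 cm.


BMI = weight / height^2
height = 186 cm = 1.86 m
BMI = 132.8 / 1.86^2
BMI = 38.39 kg/m^2


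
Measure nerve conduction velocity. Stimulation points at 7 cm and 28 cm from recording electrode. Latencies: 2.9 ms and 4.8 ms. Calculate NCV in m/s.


Distance = (28 - 7) / 100 = 0.21 m
dt = (4.8 - 2.9) / 1000 = 0.0019 s
NCV = dist / dt = 110.5 m/s


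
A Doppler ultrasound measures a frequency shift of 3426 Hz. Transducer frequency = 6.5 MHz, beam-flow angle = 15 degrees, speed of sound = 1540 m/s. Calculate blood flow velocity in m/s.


v = fd * c / (2 * f0 * cos(theta))
v = 3426 * 1540 / (2 * 6.5000e+06 * cos(15))
v = 0.4202 m/s


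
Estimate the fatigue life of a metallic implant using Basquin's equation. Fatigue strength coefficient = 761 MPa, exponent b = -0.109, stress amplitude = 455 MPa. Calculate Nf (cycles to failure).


sigma_a = sigma_f' * (2Nf)^b
2Nf = (sigma_a/sigma_f')^(1/b)
2Nf = (455/761)^(1/-0.109)
2Nf = 112.0201
Nf = 56.01


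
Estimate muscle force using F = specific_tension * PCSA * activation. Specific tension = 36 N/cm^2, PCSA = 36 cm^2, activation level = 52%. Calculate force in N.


F = sigma * PCSA * activation
F = 36 * 36 * 0.52
F = 673.9 N


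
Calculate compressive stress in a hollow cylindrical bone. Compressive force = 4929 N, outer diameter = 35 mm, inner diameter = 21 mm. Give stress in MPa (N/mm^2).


A = pi*(r_o^2 - r_i^2)
r_o = 17.5 mm, r_i = 10.5 mm
A = 615.752 mm^2
sigma = F/A = 4929 / 615.752
sigma = 8.005 MPa


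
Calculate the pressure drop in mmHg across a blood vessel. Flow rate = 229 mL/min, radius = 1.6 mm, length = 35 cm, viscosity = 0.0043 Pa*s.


dP = 8*mu*L*Q / (pi*r^4)
Q = 229 mL/min = 3.81667e-06 m^3/s
dP = 2231.93 Pa = 2231.93 / 133.322 mmHg = 16.74 mmHg


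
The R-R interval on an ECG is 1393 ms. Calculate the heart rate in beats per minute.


HR = 60 / RR_interval(s)
RR = 1393 ms = 1.393 s
HR = 60 / 1.393 = 43.07 bpm


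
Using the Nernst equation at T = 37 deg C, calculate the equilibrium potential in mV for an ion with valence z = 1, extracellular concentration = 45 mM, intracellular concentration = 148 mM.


E = (RT/(zF)) * ln(C_out/C_in)
T = 37 + 273.15 = 310.15 K
E = (8.314 * 310.15 / (1 * 96485)) * ln(45/148)
E = -31.82 mV


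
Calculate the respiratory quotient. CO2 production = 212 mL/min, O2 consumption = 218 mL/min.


RQ = VCO2 / VO2
RQ = 212 / 218
RQ = 0.9725


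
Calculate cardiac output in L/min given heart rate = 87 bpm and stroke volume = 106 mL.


CO = HR * SV
CO = 87 * 106 / 1000
CO = 9.222 L/min


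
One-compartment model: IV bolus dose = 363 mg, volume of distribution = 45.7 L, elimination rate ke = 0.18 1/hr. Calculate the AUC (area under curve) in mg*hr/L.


C0 = Dose/Vd = 363/45.7 = 7.94311 mg/L
AUC = C0/ke = 7.94311/0.18
AUC = 44.13 mg*hr/L


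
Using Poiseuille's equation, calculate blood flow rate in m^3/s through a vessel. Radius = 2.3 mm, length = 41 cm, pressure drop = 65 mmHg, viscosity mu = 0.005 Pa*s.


Q = pi*r^4*dP / (8*mu*L)
r = 0.0023 m, L = 0.41 m
dP = 65 mmHg = 8665.93 Pa
Q = 4.6455e-05 m^3/s


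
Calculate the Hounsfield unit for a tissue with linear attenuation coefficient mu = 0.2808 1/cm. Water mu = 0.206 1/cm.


HU = ((mu_tissue - mu_water) / mu_water) * 1000
HU = ((0.2808 - 0.206) / 0.206) * 1000
HU = 363.1


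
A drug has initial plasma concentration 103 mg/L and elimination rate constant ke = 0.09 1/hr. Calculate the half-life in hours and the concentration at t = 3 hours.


t_half = ln(2) / ke = 0.693147 / 0.09 = 7.702 hr
C(t) = C0 * exp(-ke*t) = 103 * exp(-0.09*3)
C(3) = 78.63 mg/L


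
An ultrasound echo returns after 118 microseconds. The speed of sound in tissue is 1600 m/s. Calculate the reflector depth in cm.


depth = c * t / 2
t = 118 us = 1.1800e-04 s
depth = 1600 * 1.1800e-04 / 2
depth = 0.0944 m = 9.44 cm


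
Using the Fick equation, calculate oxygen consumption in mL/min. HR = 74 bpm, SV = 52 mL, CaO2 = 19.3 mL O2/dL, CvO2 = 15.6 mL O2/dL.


CO = HR*SV = 74*52/1000 = 3.848 L/min
a-v O2 diff = 19.3 - 15.6 = 3.7 mL/dL
VO2 = CO * (CaO2-CvO2) * 10 dL/L
VO2 = 3.848 * 3.7 * 10
VO2 = 142.4 mL/min


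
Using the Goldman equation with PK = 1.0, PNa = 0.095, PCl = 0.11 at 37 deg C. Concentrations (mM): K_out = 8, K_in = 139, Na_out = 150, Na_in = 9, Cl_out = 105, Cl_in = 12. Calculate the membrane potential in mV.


Vm = (RT/F)*ln((PK*Ko + PNa*Nao + PCl*Cli)/(PK*Ki + PNa*Nai + PCl*Clo))
Numer = 23.57, Denom = 151.405
Vm = -49.71 mV


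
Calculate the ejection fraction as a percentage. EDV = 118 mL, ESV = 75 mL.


SV = EDV - ESV = 118 - 75 = 43 mL
EF = SV/EDV * 100 = 43/118 * 100
EF = 36.44%


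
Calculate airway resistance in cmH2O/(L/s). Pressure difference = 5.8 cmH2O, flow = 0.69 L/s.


R = dP / flow
R = 5.8 / 0.69
R = 8.406 cmH2O/(L/s)


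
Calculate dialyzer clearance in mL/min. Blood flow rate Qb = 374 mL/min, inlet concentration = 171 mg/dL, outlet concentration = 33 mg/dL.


K = Qb * (Cb_in - Cb_out) / Cb_in
K = 374 * (171 - 33) / 171
K = 301.8 mL/min


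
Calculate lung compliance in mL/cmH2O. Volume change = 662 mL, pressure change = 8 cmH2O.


C = dV / dP
C = 662 / 8
C = 82.75 mL/cmH2O


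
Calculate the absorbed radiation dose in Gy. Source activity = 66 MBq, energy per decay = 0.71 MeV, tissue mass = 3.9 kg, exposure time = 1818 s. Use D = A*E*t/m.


A = 66 MBq = 6.6000e+07 Bq
E = 0.71 MeV = 1.13742e-13 J
D = A*E*t/m = 6.6000e+07*1.13742e-13*1818/3.9
D = 0.003499 Gy


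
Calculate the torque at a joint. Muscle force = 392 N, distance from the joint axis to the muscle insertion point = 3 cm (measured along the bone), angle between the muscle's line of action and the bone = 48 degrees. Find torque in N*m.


Torque = F * d * sin(theta)   (moment arm = d*sin(theta))
d = 3 cm = 0.03 m
Torque = 392 * 0.03 * sin(48)
Torque = 8.739 N*m


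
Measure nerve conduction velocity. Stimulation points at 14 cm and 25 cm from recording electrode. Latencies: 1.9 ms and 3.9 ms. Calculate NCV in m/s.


Distance = (25 - 14) / 100 = 0.11 m
dt = (3.9 - 1.9) / 1000 = 0.002 s
NCV = dist / dt = 55 m/s


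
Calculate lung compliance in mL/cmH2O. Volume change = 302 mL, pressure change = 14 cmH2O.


C = dV / dP
C = 302 / 14
C = 21.57 mL/cmH2O


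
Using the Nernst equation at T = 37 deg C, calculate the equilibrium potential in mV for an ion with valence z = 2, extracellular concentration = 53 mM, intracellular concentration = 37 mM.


E = (RT/(zF)) * ln(C_out/C_in)
T = 37 + 273.15 = 310.15 K
E = (8.314 * 310.15 / (2 * 96485)) * ln(53/37)
E = 4.802 mV


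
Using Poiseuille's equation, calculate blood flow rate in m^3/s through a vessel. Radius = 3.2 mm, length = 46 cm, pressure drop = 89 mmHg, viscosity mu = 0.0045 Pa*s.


Q = pi*r^4*dP / (8*mu*L)
r = 0.0032 m, L = 0.46 m
dP = 89 mmHg = 11865.658 Pa
Q = 2.3604e-04 m^3/s


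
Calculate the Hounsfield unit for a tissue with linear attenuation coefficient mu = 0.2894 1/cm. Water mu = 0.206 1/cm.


HU = ((mu_tissue - mu_water) / mu_water) * 1000
HU = ((0.2894 - 0.206) / 0.206) * 1000
HU = 404.9


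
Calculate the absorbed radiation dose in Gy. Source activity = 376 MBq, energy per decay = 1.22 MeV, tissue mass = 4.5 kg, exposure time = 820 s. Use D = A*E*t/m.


A = 376 MBq = 3.7600e+08 Bq
E = 1.22 MeV = 1.95444e-13 J
D = A*E*t/m = 3.7600e+08*1.95444e-13*820/4.5
D = 0.01339 Gy


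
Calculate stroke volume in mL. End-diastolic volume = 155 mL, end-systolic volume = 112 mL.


SV = EDV - ESV
SV = 155 - 112
SV = 43 mL


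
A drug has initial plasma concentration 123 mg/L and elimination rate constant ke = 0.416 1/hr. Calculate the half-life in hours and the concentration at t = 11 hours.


t_half = ln(2) / ke = 0.693147 / 0.416 = 1.666 hr
C(t) = C0 * exp(-ke*t) = 123 * exp(-0.416*11)
C(11) = 1.266 mg/L


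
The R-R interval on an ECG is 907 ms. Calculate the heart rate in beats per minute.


HR = 60 / RR_interval(s)
RR = 907 ms = 0.907 s
HR = 60 / 0.907 = 66.15 bpm


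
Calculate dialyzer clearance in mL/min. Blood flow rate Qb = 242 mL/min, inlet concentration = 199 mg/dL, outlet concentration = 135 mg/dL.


K = Qb * (Cb_in - Cb_out) / Cb_in
K = 242 * (199 - 135) / 199
K = 77.83 mL/min


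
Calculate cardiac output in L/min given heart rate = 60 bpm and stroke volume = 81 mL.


CO = HR * SV
CO = 60 * 81 / 1000
CO = 4.86 L/min


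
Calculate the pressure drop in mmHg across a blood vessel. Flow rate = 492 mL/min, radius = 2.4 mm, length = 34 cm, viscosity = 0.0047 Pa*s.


dP = 8*mu*L*Q / (pi*r^4)
Q = 492 mL/min = 8.2e-06 m^3/s
dP = 1005.74 Pa = 1005.74 / 133.322 mmHg = 7.544 mmHg


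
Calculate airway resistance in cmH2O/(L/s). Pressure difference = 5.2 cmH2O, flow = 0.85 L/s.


R = dP / flow
R = 5.2 / 0.85
R = 6.118 cmH2O/(L/s)


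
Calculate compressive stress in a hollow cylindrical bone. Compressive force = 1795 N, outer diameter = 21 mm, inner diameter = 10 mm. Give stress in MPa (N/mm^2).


A = pi*(r_o^2 - r_i^2)
r_o = 10.5 mm, r_i = 5 mm
A = 267.821 mm^2
sigma = F/A = 1795 / 267.821
sigma = 6.702 MPa


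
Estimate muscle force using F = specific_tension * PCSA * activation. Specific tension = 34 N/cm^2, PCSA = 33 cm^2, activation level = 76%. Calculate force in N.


F = sigma * PCSA * activation
F = 34 * 33 * 0.76
F = 852.7 N


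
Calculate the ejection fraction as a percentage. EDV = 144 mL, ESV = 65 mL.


SV = EDV - ESV = 144 - 65 = 79 mL
EF = SV/EDV * 100 = 79/144 * 100
EF = 54.86%


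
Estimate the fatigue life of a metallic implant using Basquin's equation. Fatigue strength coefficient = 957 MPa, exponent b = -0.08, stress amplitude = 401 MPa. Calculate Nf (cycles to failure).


sigma_a = sigma_f' * (2Nf)^b
2Nf = (sigma_a/sigma_f')^(1/b)
2Nf = (401/957)^(1/-0.08)
2Nf = 52734.467
Nf = 2.637e+04


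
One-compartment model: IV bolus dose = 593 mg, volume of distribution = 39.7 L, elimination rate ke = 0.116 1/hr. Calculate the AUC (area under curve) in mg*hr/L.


C0 = Dose/Vd = 593/39.7 = 14.937 mg/L
AUC = C0/ke = 14.937/0.116
AUC = 128.8 mg*hr/L


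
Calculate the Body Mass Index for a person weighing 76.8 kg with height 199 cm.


BMI = weight / height^2
height = 199 cm = 1.99 m
BMI = 76.8 / 1.99^2
BMI = 19.39 kg/m^2


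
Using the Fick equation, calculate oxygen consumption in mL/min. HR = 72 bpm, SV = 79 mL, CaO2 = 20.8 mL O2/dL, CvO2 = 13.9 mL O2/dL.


CO = HR*SV = 72*79/1000 = 5.688 L/min
a-v O2 diff = 20.8 - 13.9 = 6.9 mL/dL
VO2 = CO * (CaO2-CvO2) * 10 dL/L
VO2 = 5.688 * 6.9 * 10
VO2 = 392.5 mL/min


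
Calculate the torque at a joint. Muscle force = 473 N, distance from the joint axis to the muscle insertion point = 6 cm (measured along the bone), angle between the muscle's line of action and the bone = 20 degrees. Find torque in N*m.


Torque = F * d * sin(theta)   (moment arm = d*sin(theta))
d = 6 cm = 0.06 m
Torque = 473 * 0.06 * sin(20)
Torque = 9.707 N*m


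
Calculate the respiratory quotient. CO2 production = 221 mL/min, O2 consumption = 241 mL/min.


RQ = VCO2 / VO2
RQ = 221 / 241
RQ = 0.917


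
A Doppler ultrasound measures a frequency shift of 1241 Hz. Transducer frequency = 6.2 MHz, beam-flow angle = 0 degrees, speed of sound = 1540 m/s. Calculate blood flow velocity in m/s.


v = fd * c / (2 * f0 * cos(theta))
v = 1241 * 1540 / (2 * 6.2000e+06 * cos(0))
v = 0.1541 m/s


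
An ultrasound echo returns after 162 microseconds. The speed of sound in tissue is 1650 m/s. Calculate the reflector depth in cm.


depth = c * t / 2
t = 162 us = 1.6200e-04 s
depth = 1650 * 1.6200e-04 / 2
depth = 0.13365 m = 13.365 cm


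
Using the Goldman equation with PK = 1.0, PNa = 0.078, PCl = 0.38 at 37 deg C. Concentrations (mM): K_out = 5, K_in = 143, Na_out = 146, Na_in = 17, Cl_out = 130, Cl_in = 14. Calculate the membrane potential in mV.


Vm = (RT/F)*ln((PK*Ko + PNa*Nao + PCl*Cli)/(PK*Ki + PNa*Nai + PCl*Clo))
Numer = 21.708, Denom = 193.726
Vm = -58.5 mV


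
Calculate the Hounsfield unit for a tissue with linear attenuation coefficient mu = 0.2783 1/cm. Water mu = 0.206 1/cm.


HU = ((mu_tissue - mu_water) / mu_water) * 1000
HU = ((0.2783 - 0.206) / 0.206) * 1000
HU = 351


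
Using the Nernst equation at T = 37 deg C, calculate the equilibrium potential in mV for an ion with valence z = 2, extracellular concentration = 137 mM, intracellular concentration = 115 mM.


E = (RT/(zF)) * ln(C_out/C_in)
T = 37 + 273.15 = 310.15 K
E = (8.314 * 310.15 / (2 * 96485)) * ln(137/115)
E = 2.339 mV


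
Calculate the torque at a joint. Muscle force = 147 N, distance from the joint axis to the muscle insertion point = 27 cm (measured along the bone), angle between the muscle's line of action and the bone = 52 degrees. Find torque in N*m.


Torque = F * d * sin(theta)   (moment arm = d*sin(theta))
d = 27 cm = 0.27 m
Torque = 147 * 0.27 * sin(52)
Torque = 31.28 N*m


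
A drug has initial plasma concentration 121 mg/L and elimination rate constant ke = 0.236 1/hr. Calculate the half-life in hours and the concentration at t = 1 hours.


t_half = ln(2) / ke = 0.693147 / 0.236 = 2.937 hr
C(t) = C0 * exp(-ke*t) = 121 * exp(-0.236*1)
C(1) = 95.56 mg/L


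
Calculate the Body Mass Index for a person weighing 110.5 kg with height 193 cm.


BMI = weight / height^2
height = 193 cm = 1.93 m
BMI = 110.5 / 1.93^2
BMI = 29.67 kg/m^2


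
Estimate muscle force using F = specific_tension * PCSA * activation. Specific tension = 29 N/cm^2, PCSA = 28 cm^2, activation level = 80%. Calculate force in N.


F = sigma * PCSA * activation
F = 29 * 28 * 0.8
F = 649.6 N


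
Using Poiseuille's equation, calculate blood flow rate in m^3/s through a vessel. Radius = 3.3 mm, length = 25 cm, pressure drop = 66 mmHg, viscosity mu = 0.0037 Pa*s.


Q = pi*r^4*dP / (8*mu*L)
r = 0.0033 m, L = 0.25 m
dP = 66 mmHg = 8799.252 Pa
Q = 4.4302e-04 m^3/s


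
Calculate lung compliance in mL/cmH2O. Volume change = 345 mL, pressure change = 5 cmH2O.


C = dV / dP
C = 345 / 5
C = 69 mL/cmH2O


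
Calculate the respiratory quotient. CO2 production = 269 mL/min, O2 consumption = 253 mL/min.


RQ = VCO2 / VO2
RQ = 269 / 253
RQ = 1.063


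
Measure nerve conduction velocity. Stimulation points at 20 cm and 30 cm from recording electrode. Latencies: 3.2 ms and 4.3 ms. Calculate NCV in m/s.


Distance = (30 - 20) / 100 = 0.1 m
dt = (4.3 - 3.2) / 1000 = 0.0011 s
NCV = dist / dt = 90.91 m/s


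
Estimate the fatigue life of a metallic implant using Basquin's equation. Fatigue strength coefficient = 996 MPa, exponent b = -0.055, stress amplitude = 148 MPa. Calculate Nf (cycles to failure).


sigma_a = sigma_f' * (2Nf)^b
2Nf = (sigma_a/sigma_f')^(1/b)
2Nf = (148/996)^(1/-0.055)
2Nf = 1.1337107e+15
Nf = 5.6686e+14


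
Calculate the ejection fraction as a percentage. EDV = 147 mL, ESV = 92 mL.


SV = EDV - ESV = 147 - 92 = 55 mL
EF = SV/EDV * 100 = 55/147 * 100
EF = 37.41%


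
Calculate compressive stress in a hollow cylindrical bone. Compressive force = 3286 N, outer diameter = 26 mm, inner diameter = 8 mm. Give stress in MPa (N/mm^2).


A = pi*(r_o^2 - r_i^2)
r_o = 13 mm, r_i = 4 mm
A = 480.664 mm^2
sigma = F/A = 3286 / 480.664
sigma = 6.836 MPa
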